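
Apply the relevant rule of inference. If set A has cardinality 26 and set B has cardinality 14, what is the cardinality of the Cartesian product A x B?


The Cartesian product A x B contains all ordered pairs (a, b).
|A x B| = |A| * |B| = 26 * 14 = 364

364


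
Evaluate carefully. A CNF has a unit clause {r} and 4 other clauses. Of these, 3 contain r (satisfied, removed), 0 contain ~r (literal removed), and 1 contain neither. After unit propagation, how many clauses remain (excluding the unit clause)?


Satisfied (removed): 3
Shortened (remain): 0
Unchanged (remain): 1
Remaining = 0 + 1 = 1

1


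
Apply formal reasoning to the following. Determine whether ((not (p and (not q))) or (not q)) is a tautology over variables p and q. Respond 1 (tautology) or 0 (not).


Check all 4 assignments:
p=0, q=0: 1
p=0, q=1: 1
p=1, q=0: 1
p=1, q=1: 1
Satisfying count = 4/4.
Tautology iff count = 4: yes.

1


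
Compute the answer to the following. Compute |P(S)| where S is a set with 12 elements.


The power set of a set with n elements has 2^n elements.
|P(S)| = 2^12 = 4096

4096


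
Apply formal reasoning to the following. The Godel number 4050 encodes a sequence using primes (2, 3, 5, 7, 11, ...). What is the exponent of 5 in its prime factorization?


Factorize 4050 by dividing by 5 repeatedly.
Division steps: 5 divides 4050 exactly 2 time(s).
Exponent of 5 = 2

2


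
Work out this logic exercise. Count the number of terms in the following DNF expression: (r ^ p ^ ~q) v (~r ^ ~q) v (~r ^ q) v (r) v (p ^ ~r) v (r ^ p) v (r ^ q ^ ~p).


A DNF formula is a disjunction of terms (conjunctions).
Terms are separated by v.
Counting the disjuncts: 7 terms.

7


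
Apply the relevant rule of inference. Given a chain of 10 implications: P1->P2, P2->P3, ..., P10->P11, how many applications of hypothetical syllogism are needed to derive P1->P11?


With 10 implications in a chain connecting 11 propositions:
P1->P2, P2->P3, ..., P10->P11
Steps needed = (number of implications) - 1 = 10 - 1 = 9

9


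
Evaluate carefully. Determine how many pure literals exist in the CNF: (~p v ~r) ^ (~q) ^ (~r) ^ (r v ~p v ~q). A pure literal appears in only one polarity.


Check each variable for pure literal status:
p: pure negative
q: pure negative
r: mixed (not pure)
Pure literal count = 2

2


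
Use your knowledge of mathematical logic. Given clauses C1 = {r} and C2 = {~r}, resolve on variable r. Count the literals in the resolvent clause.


Remove r from C1 and ~r from C2.
C1 remainder: {}
C2 remainder: {}
Union (resolvent): {} (empty clause)
Resolvent has 0 literal(s).

0


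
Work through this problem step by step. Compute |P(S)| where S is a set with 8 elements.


The power set of a set with n elements has 2^n elements.
|P(S)| = 2^8 = 256

256


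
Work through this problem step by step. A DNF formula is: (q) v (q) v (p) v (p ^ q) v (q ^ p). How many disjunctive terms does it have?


A DNF formula is a disjunction of terms (conjunctions).
Terms are separated by v.
Counting the disjuncts: 5 terms.

5


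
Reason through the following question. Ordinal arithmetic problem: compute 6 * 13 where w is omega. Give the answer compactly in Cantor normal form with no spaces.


Compute 6 * 13.
Ordinal * is associative and left-distributive over +, but NOT commutative; for finite n>1, n*w = w but w*n stays w*n.
Both finite; ordinal * agrees with natural *: 6 * 13 = 78.
Result = 78

78


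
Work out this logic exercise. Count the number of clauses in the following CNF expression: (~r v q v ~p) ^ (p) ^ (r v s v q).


A CNF formula is a conjunction of clauses.
Clauses are separated by ^.
Counting the conjuncts: 3 clauses.

3


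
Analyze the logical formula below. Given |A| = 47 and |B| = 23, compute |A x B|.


The Cartesian product A x B contains all ordered pairs (a, b).
|A x B| = |A| * |B| = 47 * 23 = 1081

1081


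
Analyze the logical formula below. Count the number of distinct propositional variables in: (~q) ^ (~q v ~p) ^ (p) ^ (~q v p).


Identify each variable that appears in the formula.
Variables found: p, q
Count = 2

2


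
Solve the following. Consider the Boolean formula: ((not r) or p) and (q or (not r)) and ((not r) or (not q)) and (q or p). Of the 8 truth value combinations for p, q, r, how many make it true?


Evaluate all 8 assignments for p, q, r:
p=0, q=0, r=0: 0
p=0, q=0, r=1: 0
p=0, q=1, r=0: 1
p=0, q=1, r=1: 0
p=1, q=0, r=0: 1
p=1, q=0, r=1: 0
p=1, q=1, r=0: 1
p=1, q=1, r=1: 0
Satisfying count = 3

3


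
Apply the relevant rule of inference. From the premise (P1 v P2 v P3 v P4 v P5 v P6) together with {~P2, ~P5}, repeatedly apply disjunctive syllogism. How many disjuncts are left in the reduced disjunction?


Original disjuncts (6): P1, P2, P3, P4, P5, P6
Negated (eliminate): ~P2, ~P5
Remaining disjuncts: P1, P3, P4, P6
Count = 6 - 2 = 4

4


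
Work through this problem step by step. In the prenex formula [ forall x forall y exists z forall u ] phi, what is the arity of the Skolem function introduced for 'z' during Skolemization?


Quantifier prefix: forall x forall y exists z forall u
'z' is existentially quantified at position 3.
Universal variables preceding it: x, y
Skolem function arity = 2

2


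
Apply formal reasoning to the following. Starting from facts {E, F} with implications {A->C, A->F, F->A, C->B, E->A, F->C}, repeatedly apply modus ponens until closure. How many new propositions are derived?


Initial facts: {E, F}
Apply modus ponens to closure:
  F and F->A  =>  A
  F and F->C  =>  C
  C and C->B  =>  B
Final known: {A, B, C, E, F}
New propositions: {A, B, C}
Count = 3

3


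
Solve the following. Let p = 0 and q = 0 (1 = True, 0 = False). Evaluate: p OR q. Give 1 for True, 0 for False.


p = 0, q = 0
Operation: p OR q
Evaluate: 0 OR 0 = 0

0


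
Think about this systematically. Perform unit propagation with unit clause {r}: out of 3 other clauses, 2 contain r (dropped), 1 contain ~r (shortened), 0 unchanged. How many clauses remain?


Satisfied (removed): 2
Shortened (remain): 1
Unchanged (remain): 0
Remaining = 1 + 0 = 1

1


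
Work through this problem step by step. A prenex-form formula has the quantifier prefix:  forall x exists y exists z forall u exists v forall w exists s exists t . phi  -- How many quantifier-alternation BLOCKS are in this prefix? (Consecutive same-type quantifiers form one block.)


Quantifier-type sequence: A E E A E A E E  (A=forall, E=exists)
Group into maximal same-type runs:
  Ax1 | Ex2 | Ax1 | Ex1 | Ax1 | Ex2
Number of blocks = 6

6


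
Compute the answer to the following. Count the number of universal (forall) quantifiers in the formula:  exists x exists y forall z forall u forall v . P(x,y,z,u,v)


Quantifier prefix: exists x exists y forall z forall u forall v
Mark each quantifier type:
  E E U U U
Universal count = 3, Existential count = 2
Asked for universal (forall) quantifiers: 3

3


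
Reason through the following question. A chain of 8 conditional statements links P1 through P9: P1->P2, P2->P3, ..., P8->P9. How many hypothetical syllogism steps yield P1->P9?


With 8 implications in a chain connecting 9 propositions:
P1->P2, P2->P3, ..., P8->P9
Steps needed = (number of implications) - 1 = 8 - 1 = 7

7


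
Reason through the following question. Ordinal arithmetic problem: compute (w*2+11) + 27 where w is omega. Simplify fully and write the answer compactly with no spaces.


Compute (w*2+11) + 27.
Ordinal + is associative but NOT commutative; for finite n>0, n + w = w but w + n stays w+n.
By associativity: (w*2+11) + 27 = w*2 + (11+27) = w*2+38.
Result = w*2+38

w*2+38


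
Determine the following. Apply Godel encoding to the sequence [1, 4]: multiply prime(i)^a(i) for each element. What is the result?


Encode each element as an exponent of the corresponding prime:
  2^1 = 2
  3^4 = 81
Product = 2 * 81 = 162

162


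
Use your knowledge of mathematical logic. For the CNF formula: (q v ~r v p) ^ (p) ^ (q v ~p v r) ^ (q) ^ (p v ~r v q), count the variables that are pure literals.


Check each variable for pure literal status:
p: mixed (not pure)
q: pure positive
r: mixed (not pure)
Pure literal count = 1

1


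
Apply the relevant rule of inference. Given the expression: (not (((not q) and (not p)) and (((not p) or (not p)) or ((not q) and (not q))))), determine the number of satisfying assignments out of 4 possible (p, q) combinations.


Check all 4 assignments:
p=0, q=0: 0
p=0, q=1: 1
p=1, q=0: 1
p=1, q=1: 1
Count of True = 3

3


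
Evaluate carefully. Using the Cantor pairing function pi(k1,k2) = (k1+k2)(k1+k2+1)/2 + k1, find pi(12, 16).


k1 + k2 = 28
(k1+k2)(k1+k2+1)/2 = 28 * 29 / 2 = 406
pi = 406 + 12 = 418

418


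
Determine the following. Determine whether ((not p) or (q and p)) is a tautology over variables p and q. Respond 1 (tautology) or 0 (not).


Check all 4 assignments:
p=0, q=0: 1
p=0, q=1: 1
p=1, q=0: 0
p=1, q=1: 1
Satisfying count = 3/4.
Tautology iff count = 4: no.

0


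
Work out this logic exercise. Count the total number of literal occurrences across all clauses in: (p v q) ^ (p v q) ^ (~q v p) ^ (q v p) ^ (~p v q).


Counting literals in each clause:
Clause 1: 2 literal(s)
Clause 2: 2 literal(s)
Clause 3: 2 literal(s)
Clause 4: 2 literal(s)
Clause 5: 2 literal(s)
Total = 10

10


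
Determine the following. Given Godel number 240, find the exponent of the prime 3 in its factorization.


Factorize 240 by dividing by 3 repeatedly.
Division steps: 3 divides 240 exactly 1 time(s).
Exponent of 3 = 1

1


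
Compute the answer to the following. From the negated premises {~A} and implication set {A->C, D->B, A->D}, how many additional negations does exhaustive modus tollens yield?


Initial negated facts: {~A}
Apply modus tollens to closure:
  (no implication fires)
Final negated: {~A}
New negations: {(none)}
Count = 0

0


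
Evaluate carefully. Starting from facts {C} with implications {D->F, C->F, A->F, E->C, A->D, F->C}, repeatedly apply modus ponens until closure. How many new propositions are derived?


Initial facts: {C}
Apply modus ponens to closure:
  C and C->F  =>  F
Final known: {C, F}
New propositions: {F}
Count = 1

1


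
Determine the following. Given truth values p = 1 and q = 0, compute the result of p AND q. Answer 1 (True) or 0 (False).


p = 1, q = 0
Operation: p AND q
Evaluate: 1 AND 0 = 0

0


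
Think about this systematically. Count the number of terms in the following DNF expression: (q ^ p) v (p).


A DNF formula is a disjunction of terms (conjunctions).
Terms are separated by v.
Counting the disjuncts: 2 terms.

2


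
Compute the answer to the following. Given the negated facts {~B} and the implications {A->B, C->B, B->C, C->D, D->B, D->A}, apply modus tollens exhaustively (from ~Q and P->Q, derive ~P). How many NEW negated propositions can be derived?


Initial negated facts: {~B}
Apply modus tollens to closure:
  ~B and A->B  =>  ~A
  ~B and C->B  =>  ~C
  ~B and D->B  =>  ~D
Final negated: {~A, ~B, ~C, ~D}
New negations: {~A, ~C, ~D}
Count = 3

3


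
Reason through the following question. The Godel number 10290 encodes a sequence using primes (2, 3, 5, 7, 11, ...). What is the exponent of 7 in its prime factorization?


Factorize 10290 by dividing by 7 repeatedly.
Division steps: 7 divides 10290 exactly 3 time(s).
Exponent of 7 = 3

3


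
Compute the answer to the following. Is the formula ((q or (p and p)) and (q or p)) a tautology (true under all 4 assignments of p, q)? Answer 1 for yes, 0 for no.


Check all 4 assignments:
p=0, q=0: 0
p=0, q=1: 1
p=1, q=0: 1
p=1, q=1: 1
Satisfying count = 3/4.
Tautology iff count = 4: no.

0


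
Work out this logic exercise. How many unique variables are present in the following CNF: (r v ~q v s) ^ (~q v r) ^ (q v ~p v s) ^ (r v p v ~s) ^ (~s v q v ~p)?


Identify each variable that appears in the formula.
Variables found: p, q, r, s
Count = 4

4


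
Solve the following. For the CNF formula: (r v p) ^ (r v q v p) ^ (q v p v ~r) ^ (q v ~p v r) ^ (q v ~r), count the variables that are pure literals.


Check each variable for pure literal status:
p: mixed (not pure)
q: pure positive
r: mixed (not pure)
Pure literal count = 1

1


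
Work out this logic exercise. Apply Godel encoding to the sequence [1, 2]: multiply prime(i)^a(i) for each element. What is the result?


Encode each element as an exponent of the corresponding prime:
  2^1 = 2
  3^2 = 9
Product = 2 * 9 = 18

18


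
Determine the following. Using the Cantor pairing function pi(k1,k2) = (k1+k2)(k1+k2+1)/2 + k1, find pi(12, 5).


k1 + k2 = 17
(k1+k2)(k1+k2+1)/2 = 17 * 18 / 2 = 153
pi = 153 + 12 = 165

165


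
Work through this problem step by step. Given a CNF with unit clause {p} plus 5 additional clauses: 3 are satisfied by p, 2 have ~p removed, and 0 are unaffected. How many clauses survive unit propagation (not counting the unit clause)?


Satisfied (removed): 3
Shortened (remain): 2
Unchanged (remain): 0
Remaining = 2 + 0 = 2

2


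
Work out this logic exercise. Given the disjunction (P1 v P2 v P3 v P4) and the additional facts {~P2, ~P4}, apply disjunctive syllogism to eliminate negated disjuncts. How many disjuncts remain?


Original disjuncts (4): P1, P2, P3, P4
Negated (eliminate): ~P2, ~P4
Remaining disjuncts: P1, P3
Count = 4 - 2 = 2

2


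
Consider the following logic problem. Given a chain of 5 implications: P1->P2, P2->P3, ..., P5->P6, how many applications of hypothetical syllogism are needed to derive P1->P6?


With 5 implications in a chain connecting 6 propositions:
P1->P2, P2->P3, ..., P5->P6
Steps needed = (number of implications) - 1 = 5 - 1 = 4

4


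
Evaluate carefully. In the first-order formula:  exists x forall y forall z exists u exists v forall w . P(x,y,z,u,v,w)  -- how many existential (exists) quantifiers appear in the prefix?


Quantifier prefix: exists x forall y forall z exists u exists v forall w
Mark each quantifier type:
  E U U E E U
Universal count = 3, Existential count = 3
Asked for existential (exists) quantifiers: 3

3


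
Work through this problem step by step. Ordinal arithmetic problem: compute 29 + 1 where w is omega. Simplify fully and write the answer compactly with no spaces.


Compute 29 + 1.
Ordinal + is associative but NOT commutative; for finite n>0, n + w = w but w + n stays w+n.
Both operands finite; ordinal + agrees with natural +: 29 + 1 = 30.
Result = 30

30


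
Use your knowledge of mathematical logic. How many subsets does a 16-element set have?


The power set of a set with n elements has 2^n elements.
|P(S)| = 2^16 = 65536

65536


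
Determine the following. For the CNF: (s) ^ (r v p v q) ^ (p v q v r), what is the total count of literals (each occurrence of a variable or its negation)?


Counting literals in each clause:
Clause 1: 1 literal(s)
Clause 2: 3 literal(s)
Clause 3: 3 literal(s)
Total = 7

7


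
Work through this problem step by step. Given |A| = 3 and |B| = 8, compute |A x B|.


The Cartesian product A x B contains all ordered pairs (a, b).
|A x B| = |A| * |B| = 3 * 8 = 24

24


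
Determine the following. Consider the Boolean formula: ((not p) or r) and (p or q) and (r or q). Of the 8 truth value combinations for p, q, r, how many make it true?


Evaluate all 8 assignments for p, q, r:
p=0, q=0, r=0: 0
p=0, q=0, r=1: 0
p=0, q=1, r=0: 1
p=0, q=1, r=1: 1
p=1, q=0, r=0: 0
p=1, q=0, r=1: 1
p=1, q=1, r=0: 0
p=1, q=1, r=1: 1
Satisfying count = 4

4


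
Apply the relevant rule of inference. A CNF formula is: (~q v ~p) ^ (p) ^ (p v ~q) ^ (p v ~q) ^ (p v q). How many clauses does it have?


A CNF formula is a conjunction of clauses.
Clauses are separated by ^.
Counting the conjuncts: 5 clauses.

5


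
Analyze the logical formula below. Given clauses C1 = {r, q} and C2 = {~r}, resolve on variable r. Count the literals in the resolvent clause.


Remove r from C1 and ~r from C2.
C1 remainder: {q}
C2 remainder: {}
Union (resolvent): {q}
Resolvent has 1 literal(s).

1


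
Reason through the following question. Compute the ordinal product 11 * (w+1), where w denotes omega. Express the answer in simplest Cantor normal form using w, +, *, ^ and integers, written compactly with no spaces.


Compute 11 * (w+1).
Ordinal * is associative and left-distributive over +, but NOT commutative; for finite n>1, n*w = w but w*n stays w*n.
By left-distributivity: 11 * (w+1) = 11*w + 11*1 = w + 11 = w+11.
Result = w+11

w+11


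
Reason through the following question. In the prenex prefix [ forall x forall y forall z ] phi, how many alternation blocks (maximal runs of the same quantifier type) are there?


Quantifier-type sequence: A A A  (A=forall, E=exists)
Group into maximal same-type runs:
  Ax3
Number of blocks = 1

1


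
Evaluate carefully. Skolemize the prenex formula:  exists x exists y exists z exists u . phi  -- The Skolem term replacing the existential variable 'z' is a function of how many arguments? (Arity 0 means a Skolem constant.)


Quantifier prefix: exists x exists y exists z exists u
'z' is existentially quantified at position 3.
No universal quantifiers precede it.
Skolem function arity = 0 (a Skolem constant)

0


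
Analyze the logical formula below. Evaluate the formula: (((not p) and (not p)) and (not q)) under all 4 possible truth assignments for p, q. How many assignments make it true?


Check all 4 assignments:
p=0, q=0: 1
p=0, q=1: 0
p=1, q=0: 0
p=1, q=1: 0
Count of True = 1

1


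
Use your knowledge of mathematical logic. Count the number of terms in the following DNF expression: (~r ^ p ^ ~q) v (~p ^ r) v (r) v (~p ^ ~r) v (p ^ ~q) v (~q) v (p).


A DNF formula is a disjunction of terms (conjunctions).
Terms are separated by v.
Counting the disjuncts: 7 terms.

7


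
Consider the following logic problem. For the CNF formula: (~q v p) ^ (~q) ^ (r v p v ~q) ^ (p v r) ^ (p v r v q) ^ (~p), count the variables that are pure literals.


Check each variable for pure literal status:
p: mixed (not pure)
q: mixed (not pure)
r: pure positive
Pure literal count = 1

1


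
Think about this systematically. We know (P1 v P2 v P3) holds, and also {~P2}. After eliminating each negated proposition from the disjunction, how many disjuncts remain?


Original disjuncts (3): P1, P2, P3
Negated (eliminate): ~P2
Remaining disjuncts: P1, P3
Count = 3 - 1 = 2

2


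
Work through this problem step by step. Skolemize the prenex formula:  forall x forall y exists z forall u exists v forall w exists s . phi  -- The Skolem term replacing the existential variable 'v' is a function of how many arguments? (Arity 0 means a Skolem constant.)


Quantifier prefix: forall x forall y exists z forall u exists v forall w exists s
'v' is existentially quantified at position 5.
Universal variables preceding it: x, y, u
Skolem function arity = 3

3


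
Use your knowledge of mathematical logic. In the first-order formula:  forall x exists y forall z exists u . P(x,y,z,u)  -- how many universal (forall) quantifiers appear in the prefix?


Quantifier prefix: forall x exists y forall z exists u
Mark each quantifier type:
  U E U E
Universal count = 2, Existential count = 2
Asked for universal (forall) quantifiers: 2

2


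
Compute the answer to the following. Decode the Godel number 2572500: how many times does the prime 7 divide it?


Factorize 2572500 by dividing by 7 repeatedly.
Division steps: 7 divides 2572500 exactly 3 time(s).
Exponent of 7 = 3

3


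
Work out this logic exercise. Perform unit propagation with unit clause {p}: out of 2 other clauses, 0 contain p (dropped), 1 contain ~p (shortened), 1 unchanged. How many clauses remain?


Satisfied (removed): 0
Shortened (remain): 1
Unchanged (remain): 1
Remaining = 1 + 1 = 2

2


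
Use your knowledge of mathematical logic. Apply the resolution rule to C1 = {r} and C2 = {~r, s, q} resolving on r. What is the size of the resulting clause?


Remove r from C1 and ~r from C2.
C1 remainder: {}
C2 remainder: {s, q}
Union (resolvent): {q, s}
Resolvent has 2 literal(s).

2


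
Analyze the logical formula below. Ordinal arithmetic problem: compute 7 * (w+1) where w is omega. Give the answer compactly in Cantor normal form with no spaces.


Compute 7 * (w+1).
Ordinal * is associative and left-distributive over +, but NOT commutative; for finite n>1, n*w = w but w*n stays w*n.
By left-distributivity: 7 * (w+1) = 7*w + 7*1 = w + 7 = w+7.
Result = w+7

w+7


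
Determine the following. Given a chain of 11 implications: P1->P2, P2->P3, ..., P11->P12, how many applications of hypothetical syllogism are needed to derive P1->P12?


With 11 implications in a chain connecting 12 propositions:
P1->P2, P2->P3, ..., P11->P12
Steps needed = (number of implications) - 1 = 11 - 1 = 10

10


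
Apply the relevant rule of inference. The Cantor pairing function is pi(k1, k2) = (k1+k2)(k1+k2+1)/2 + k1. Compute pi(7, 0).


k1 + k2 = 7
(k1+k2)(k1+k2+1)/2 = 7 * 8 / 2 = 28
pi = 28 + 7 = 35

35


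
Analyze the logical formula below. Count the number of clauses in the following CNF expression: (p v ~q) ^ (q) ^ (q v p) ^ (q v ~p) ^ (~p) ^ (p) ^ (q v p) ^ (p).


A CNF formula is a conjunction of clauses.
Clauses are separated by ^.
Counting the conjuncts: 8 clauses.

8


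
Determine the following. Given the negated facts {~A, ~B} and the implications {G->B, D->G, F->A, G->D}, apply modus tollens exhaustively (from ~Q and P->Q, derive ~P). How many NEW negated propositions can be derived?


Initial negated facts: {~A, ~B}
Apply modus tollens to closure:
  ~B and G->B  =>  ~G
  ~G and D->G  =>  ~D
  ~A and F->A  =>  ~F
Final negated: {~A, ~B, ~D, ~F, ~G}
New negations: {~D, ~F, ~G}
Count = 3

3


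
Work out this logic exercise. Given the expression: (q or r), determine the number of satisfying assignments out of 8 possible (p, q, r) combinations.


Check all 8 assignments:
p=0, q=0, r=0: 0
p=0, q=0, r=1: 1
p=0, q=1, r=0: 1
p=0, q=1, r=1: 1
p=1, q=0, r=0: 0
p=1, q=0, r=1: 1
p=1, q=1, r=0: 1
p=1, q=1, r=1: 1
Count of True = 6

6


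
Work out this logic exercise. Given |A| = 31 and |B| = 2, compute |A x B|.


The Cartesian product A x B contains all ordered pairs (a, b).
|A x B| = |A| * |B| = 31 * 2 = 62

62


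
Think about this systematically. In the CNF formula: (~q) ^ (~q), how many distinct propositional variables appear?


Identify each variable that appears in the formula.
Variables found: q
Count = 1

1


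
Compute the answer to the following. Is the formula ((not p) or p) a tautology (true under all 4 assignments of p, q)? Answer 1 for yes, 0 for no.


Check all 4 assignments:
p=0, q=0: 1
p=0, q=1: 1
p=1, q=0: 1
p=1, q=1: 1
Satisfying count = 4/4.
Tautology iff count = 4: yes.

1


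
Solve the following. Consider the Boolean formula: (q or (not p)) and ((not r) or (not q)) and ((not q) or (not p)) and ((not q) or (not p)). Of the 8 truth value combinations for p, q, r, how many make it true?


Evaluate all 8 assignments for p, q, r:
p=0, q=0, r=0: 1
p=0, q=0, r=1: 1
p=0, q=1, r=0: 1
p=0, q=1, r=1: 0
p=1, q=0, r=0: 0
p=1, q=0, r=1: 0
p=1, q=1, r=0: 0
p=1, q=1, r=1: 0
Satisfying count = 3

3


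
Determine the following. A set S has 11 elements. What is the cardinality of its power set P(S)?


The power set of a set with n elements has 2^n elements.
|P(S)| = 2^11 = 2048

2048


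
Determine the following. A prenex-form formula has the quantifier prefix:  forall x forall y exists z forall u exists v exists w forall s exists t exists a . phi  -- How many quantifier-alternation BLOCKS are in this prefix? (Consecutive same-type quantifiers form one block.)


Quantifier-type sequence: A A E A E E A E E  (A=forall, E=exists)
Group into maximal same-type runs:
  Ax2 | Ex1 | Ax1 | Ex2 | Ax1 | Ex2
Number of blocks = 6

6


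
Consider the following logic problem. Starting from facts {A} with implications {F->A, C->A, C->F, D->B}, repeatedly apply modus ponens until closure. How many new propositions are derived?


Initial facts: {A}
Apply modus ponens to closure:
  (no implication fires)
Final known: {A}
New propositions: {(none)}
Count = 0

0


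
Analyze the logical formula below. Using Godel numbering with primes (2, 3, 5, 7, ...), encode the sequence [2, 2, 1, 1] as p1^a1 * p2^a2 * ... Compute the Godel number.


Encode each element as an exponent of the corresponding prime:
  2^2 = 4
  3^2 = 9
  5^1 = 5
  7^1 = 7
Product = 4 * 9 * 5 * 7 = 1260

1260


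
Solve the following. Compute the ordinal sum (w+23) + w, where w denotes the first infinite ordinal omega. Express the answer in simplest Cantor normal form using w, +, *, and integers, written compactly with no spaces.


Compute (w+23) + w.
Ordinal + is associative but NOT commutative; for finite n>0, n + w = w but w + n stays w+n.
(w+23) + w = w + (23+w) = w + w = w*2 (the finite tail 23 is absorbed by the right w).
Result = w*2

w*2


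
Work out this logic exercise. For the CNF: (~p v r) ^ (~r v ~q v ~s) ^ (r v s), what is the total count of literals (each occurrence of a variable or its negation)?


Counting literals in each clause:
Clause 1: 2 literal(s)
Clause 2: 3 literal(s)
Clause 3: 2 literal(s)
Total = 7

7


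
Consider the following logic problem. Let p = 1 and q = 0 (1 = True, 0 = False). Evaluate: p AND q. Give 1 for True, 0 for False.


p = 1, q = 0
Operation: p AND q
Evaluate: 1 AND 0 = 0

0


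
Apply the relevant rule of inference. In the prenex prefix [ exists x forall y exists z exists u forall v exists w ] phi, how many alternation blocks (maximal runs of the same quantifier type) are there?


Quantifier-type sequence: E A E E A E  (A=forall, E=exists)
Group into maximal same-type runs:
  Ex1 | Ax1 | Ex2 | Ax1 | Ex1
Number of blocks = 5

5


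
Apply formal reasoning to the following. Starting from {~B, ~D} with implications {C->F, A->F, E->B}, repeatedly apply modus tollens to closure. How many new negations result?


Initial negated facts: {~B, ~D}
Apply modus tollens to closure:
  ~B and E->B  =>  ~E
Final negated: {~B, ~D, ~E}
New negations: {~E}
Count = 1

1


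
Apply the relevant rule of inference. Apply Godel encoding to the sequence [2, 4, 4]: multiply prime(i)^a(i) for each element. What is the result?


Encode each element as an exponent of the corresponding prime:
  2^2 = 4
  3^4 = 81
  5^4 = 625
Product = 4 * 81 * 625 = 202500

202500


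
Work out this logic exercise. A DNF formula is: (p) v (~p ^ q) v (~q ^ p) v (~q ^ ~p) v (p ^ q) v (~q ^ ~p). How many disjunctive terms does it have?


A DNF formula is a disjunction of terms (conjunctions).
Terms are separated by v.
Counting the disjuncts: 6 terms.

6


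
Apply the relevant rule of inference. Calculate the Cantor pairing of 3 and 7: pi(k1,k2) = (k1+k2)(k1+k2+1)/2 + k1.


k1 + k2 = 10
(k1+k2)(k1+k2+1)/2 = 10 * 11 / 2 = 55
pi = 55 + 3 = 58

58


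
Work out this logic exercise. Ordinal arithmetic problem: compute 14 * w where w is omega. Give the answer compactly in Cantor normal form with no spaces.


Compute 14 * w.
Ordinal * is associative and left-distributive over +, but NOT commutative; for finite n>1, n*w = w but w*n stays w*n.
For finite n>0, n * w = sup{n*k : k<w} = w. So 14 * w = w.
Result = w

w


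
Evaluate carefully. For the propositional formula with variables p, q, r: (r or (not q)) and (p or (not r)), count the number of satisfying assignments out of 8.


Evaluate all 8 assignments for p, q, r:
p=0, q=0, r=0: 1
p=0, q=0, r=1: 0
p=0, q=1, r=0: 0
p=0, q=1, r=1: 0
p=1, q=0, r=0: 1
p=1, q=0, r=1: 1
p=1, q=1, r=0: 0
p=1, q=1, r=1: 1
Satisfying count = 4

4


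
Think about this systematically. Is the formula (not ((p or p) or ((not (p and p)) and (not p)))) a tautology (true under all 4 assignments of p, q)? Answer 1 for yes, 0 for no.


Check all 4 assignments:
p=0, q=0: 0
p=0, q=1: 0
p=1, q=0: 0
p=1, q=1: 0
Satisfying count = 0/4.
Tautology iff count = 4: no.

0


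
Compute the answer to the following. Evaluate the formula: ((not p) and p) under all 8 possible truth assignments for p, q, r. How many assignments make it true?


Check all 8 assignments:
p=0, q=0, r=0: 0
p=0, q=0, r=1: 0
p=0, q=1, r=0: 0
p=0, q=1, r=1: 0
p=1, q=0, r=0: 0
p=1, q=0, r=1: 0
p=1, q=1, r=0: 0
p=1, q=1, r=1: 0
Count of True = 0

0


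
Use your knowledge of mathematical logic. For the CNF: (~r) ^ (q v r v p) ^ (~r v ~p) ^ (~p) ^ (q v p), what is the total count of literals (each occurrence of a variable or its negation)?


Counting literals in each clause:
Clause 1: 1 literal(s)
Clause 2: 3 literal(s)
Clause 3: 2 literal(s)
Clause 4: 1 literal(s)
Clause 5: 2 literal(s)
Total = 9

9


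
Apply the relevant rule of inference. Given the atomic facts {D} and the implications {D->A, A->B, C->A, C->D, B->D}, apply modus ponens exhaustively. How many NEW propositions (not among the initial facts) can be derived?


Initial facts: {D}
Apply modus ponens to closure:
  D and D->A  =>  A
  A and A->B  =>  B
Final known: {A, B, D}
New propositions: {A, B}
Count = 2

2


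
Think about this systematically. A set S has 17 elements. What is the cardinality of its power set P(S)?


The power set of a set with n elements has 2^n elements.
|P(S)| = 2^17 = 131072

131072


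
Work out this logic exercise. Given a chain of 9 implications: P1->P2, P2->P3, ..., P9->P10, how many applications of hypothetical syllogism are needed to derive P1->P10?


With 9 implications in a chain connecting 10 propositions:
P1->P2, P2->P3, ..., P9->P10
Steps needed = (number of implications) - 1 = 9 - 1 = 8

8


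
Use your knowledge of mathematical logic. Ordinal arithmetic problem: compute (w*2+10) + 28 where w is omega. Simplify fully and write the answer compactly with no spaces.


Compute (w*2+10) + 28.
Ordinal + is associative but NOT commutative; for finite n>0, n + w = w but w + n stays w+n.
By associativity: (w*2+10) + 28 = w*2 + (10+28) = w*2+38.
Result = w*2+38

w*2+38


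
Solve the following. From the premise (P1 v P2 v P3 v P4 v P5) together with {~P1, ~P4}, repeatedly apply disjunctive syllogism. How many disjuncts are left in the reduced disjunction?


Original disjuncts (5): P1, P2, P3, P4, P5
Negated (eliminate): ~P1, ~P4
Remaining disjuncts: P2, P3, P5
Count = 5 - 2 = 3

3


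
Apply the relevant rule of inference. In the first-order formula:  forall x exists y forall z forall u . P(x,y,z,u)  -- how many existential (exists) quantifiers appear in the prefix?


Quantifier prefix: forall x exists y forall z forall u
Mark each quantifier type:
  U E U U
Universal count = 3, Existential count = 1
Asked for existential (exists) quantifiers: 1

1


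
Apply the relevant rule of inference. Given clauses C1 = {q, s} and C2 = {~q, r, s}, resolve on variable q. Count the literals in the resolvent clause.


Remove q from C1 and ~q from C2.
C1 remainder: {s}
C2 remainder: {r, s}
Union (resolvent): {r, s}
Resolvent has 2 literal(s).

2


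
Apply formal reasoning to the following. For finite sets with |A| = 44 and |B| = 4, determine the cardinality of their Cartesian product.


The Cartesian product A x B contains all ordered pairs (a, b).
|A x B| = |A| * |B| = 44 * 4 = 176

176


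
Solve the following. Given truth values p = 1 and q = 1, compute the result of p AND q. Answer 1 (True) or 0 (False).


p = 1, q = 1
Operation: p AND q
Evaluate: 1 AND 1 = 1

1


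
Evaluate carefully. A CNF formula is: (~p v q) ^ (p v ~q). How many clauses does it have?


A CNF formula is a conjunction of clauses.
Clauses are separated by ^.
Counting the conjuncts: 2 clauses.

2


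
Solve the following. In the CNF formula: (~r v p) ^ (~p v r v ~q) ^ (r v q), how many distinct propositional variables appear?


Identify each variable that appears in the formula.
Variables found: p, q, r
Count = 3

3


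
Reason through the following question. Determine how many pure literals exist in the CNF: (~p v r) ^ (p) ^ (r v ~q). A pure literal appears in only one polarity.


Check each variable for pure literal status:
p: mixed (not pure)
q: pure negative
r: pure positive
Pure literal count = 2

2


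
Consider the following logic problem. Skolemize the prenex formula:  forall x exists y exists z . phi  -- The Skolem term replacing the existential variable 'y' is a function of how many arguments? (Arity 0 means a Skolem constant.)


Quantifier prefix: forall x exists y exists z
'y' is existentially quantified at position 2.
Universal variables preceding it: x
Skolem function arity = 1

1


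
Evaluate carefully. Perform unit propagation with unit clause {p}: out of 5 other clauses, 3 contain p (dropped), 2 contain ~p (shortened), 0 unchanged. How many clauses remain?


Satisfied (removed): 3
Shortened (remain): 2
Unchanged (remain): 0
Remaining = 2 + 0 = 2

2


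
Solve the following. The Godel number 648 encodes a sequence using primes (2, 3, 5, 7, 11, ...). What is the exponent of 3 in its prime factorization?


Factorize 648 by dividing by 3 repeatedly.
Division steps: 3 divides 648 exactly 4 time(s).
Exponent of 3 = 4

4


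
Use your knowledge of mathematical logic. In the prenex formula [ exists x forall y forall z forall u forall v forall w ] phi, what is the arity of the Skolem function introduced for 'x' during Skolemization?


Quantifier prefix: exists x forall y forall z forall u forall v forall w
'x' is existentially quantified at position 1.
No universal quantifiers precede it.
Skolem function arity = 0 (a Skolem constant)

0


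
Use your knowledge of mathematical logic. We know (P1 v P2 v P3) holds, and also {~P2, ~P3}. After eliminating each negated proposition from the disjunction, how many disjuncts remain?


Original disjuncts (3): P1, P2, P3
Negated (eliminate): ~P2, ~P3
Remaining disjuncts: P1
Count = 3 - 2 = 1

1


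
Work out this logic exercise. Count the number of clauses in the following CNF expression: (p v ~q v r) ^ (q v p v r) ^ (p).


A CNF formula is a conjunction of clauses.
Clauses are separated by ^.
Counting the conjuncts: 3 clauses.

3


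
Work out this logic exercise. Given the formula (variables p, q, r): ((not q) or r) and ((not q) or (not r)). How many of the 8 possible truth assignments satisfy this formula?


Evaluate all 8 assignments for p, q, r:
p=0, q=0, r=0: 1
p=0, q=0, r=1: 1
p=0, q=1, r=0: 0
p=0, q=1, r=1: 0
p=1, q=0, r=0: 1
p=1, q=0, r=1: 1
p=1, q=1, r=0: 0
p=1, q=1, r=1: 0
Satisfying count = 4

4


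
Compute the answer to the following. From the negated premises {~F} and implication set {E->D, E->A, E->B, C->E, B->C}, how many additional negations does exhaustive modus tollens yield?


Initial negated facts: {~F}
Apply modus tollens to closure:
  (no implication fires)
Final negated: {~F}
New negations: {(none)}
Count = 0

0


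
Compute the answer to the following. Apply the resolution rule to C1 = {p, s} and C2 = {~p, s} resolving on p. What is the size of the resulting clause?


Remove p from C1 and ~p from C2.
C1 remainder: {s}
C2 remainder: {s}
Union (resolvent): {s}
Resolvent has 1 literal(s).

1


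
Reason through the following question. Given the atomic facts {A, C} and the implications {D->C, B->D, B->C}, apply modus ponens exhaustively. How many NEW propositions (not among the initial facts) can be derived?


Initial facts: {A, C}
Apply modus ponens to closure:
  (no implication fires)
Final known: {A, C}
New propositions: {(none)}
Count = 0

0


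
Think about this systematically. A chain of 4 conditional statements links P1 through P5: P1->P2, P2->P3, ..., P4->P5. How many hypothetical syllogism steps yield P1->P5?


With 4 implications in a chain connecting 5 propositions:
P1->P2, P2->P3, ..., P4->P5
Steps needed = (number of implications) - 1 = 4 - 1 = 3

3


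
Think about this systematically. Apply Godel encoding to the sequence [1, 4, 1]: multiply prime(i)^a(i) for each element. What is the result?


Encode each element as an exponent of the corresponding prime:
  2^1 = 2
  3^4 = 81
  5^1 = 5
Product = 2 * 81 * 5 = 810

810


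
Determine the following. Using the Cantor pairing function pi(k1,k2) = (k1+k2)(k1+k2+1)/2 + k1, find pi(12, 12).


k1 + k2 = 24
(k1+k2)(k1+k2+1)/2 = 24 * 25 / 2 = 300
pi = 300 + 12 = 312

312


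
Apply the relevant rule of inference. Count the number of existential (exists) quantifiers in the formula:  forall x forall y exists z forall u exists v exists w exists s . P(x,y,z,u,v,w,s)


Quantifier prefix: forall x forall y exists z forall u exists v exists w exists s
Mark each quantifier type:
  U U E U E E E
Universal count = 3, Existential count = 4
Asked for existential (exists) quantifiers: 4

4


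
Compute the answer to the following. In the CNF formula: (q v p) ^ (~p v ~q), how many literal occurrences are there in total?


Counting literals in each clause:
Clause 1: 2 literal(s)
Clause 2: 2 literal(s)
Total = 4

4


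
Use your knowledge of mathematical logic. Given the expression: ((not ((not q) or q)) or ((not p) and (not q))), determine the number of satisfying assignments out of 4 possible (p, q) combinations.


Check all 4 assignments:
p=0, q=0: 1
p=0, q=1: 0
p=1, q=0: 0
p=1, q=1: 0
Count of True = 1

1


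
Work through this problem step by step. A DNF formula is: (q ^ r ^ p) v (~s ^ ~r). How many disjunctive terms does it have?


A DNF formula is a disjunction of terms (conjunctions).
Terms are separated by v.
Counting the disjuncts: 2 terms.

2


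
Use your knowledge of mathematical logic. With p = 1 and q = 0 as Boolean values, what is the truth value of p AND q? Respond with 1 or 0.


p = 1, q = 0
Operation: p AND q
Evaluate: 1 AND 0 = 0

0


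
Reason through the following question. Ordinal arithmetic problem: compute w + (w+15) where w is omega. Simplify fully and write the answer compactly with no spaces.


Compute w + (w+15).
Ordinal + is associative but NOT commutative; for finite n>0, n + w = w but w + n stays w+n.
w + (w+15) = (w+w) + 15 = w*2+15.
Result = w*2+15

w*2+15


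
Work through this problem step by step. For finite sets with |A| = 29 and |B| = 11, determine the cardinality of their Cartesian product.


The Cartesian product A x B contains all ordered pairs (a, b).
|A x B| = |A| * |B| = 29 * 11 = 319

319


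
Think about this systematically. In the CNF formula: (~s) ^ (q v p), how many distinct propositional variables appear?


Identify each variable that appears in the formula.
Variables found: p, q, s
Count = 3

3


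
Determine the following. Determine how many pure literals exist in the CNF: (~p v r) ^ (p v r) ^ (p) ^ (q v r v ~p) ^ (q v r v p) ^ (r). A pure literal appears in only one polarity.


Check each variable for pure literal status:
p: mixed (not pure)
q: pure positive
r: pure positive
Pure literal count = 2

2


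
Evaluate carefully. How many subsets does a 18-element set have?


The power set of a set with n elements has 2^n elements.
|P(S)| = 2^18 = 262144

262144


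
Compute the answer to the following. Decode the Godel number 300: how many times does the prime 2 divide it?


Factorize 300 by dividing by 2 repeatedly.
Division steps: 2 divides 300 exactly 2 time(s).
Exponent of 2 = 2

2


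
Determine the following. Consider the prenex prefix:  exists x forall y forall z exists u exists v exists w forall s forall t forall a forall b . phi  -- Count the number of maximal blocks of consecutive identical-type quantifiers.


Quantifier-type sequence: E A A E E E A A A A  (A=forall, E=exists)
Group into maximal same-type runs:
  Ex1 | Ax2 | Ex3 | Ax4
Number of blocks = 4

4


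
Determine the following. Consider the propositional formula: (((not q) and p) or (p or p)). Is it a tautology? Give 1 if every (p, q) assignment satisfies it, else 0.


Check all 4 assignments:
p=0, q=0: 0
p=0, q=1: 0
p=1, q=0: 1
p=1, q=1: 1
Satisfying count = 2/4.
Tautology iff count = 4: no.

0
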